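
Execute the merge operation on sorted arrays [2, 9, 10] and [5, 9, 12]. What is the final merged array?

Merging process:

Compare 2 vs 5: take 2 from left. Merged: [2]
Compare 9 vs 5: take 5 from right. Merged: [2, 5]
Compare 9 vs 9: take 9 from left. Merged: [2, 5, 9]
Compare 10 vs 9: take 9 from right. Merged: [2, 5, 9, 9]
Compare 10 vs 12: take 10 from left. Merged: [2, 5, 9, 9, 10]
Append remaining from right: [12]. Merged: [2, 5, 9, 9, 10, 12]

Final merged array: [2, 5, 9, 9, 10, 12]
Total comparisons: 5

The merged array is [2, 5, 9, 9, 10, 12], requiring 5 comparisons. The merge step runs in O(n) time where n is the total number of elements.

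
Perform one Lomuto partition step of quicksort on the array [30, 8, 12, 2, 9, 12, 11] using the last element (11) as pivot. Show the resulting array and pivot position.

Lomuto partition with pivot = 11:

Initial array: [30, 8, 12, 2, 9, 12, 11]

arr[0]=30 > 11: no swap
arr[1]=8 <= 11: swap with position 0, array becomes [8, 30, 12, 2, 9, 12, 11]
arr[2]=12 > 11: no swap
arr[3]=2 <= 11: swap with position 1, array becomes [8, 2, 12, 30, 9, 12, 11]
arr[4]=9 <= 11: swap with position 2, array becomes [8, 2, 9, 30, 12, 12, 11]
arr[5]=12 > 11: no swap

Place pivot at position 3: [8, 2, 9, 11, 12, 12, 30]
Pivot position: 3

After partitioning with pivot 11, the array becomes [8, 2, 9, 11, 12, 12, 30]. The pivot is placed at index 3. All elements to the left of the pivot are <= 11, and all elements to the right are > 11.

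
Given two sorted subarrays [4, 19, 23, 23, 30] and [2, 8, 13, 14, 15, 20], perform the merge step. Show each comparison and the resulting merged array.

Merging process:

Compare 4 vs 2: take 2 from right. Merged: [2]
Compare 4 vs 8: take 4 from left. Merged: [2, 4]
Compare 19 vs 8: take 8 from right. Merged: [2, 4, 8]
Compare 19 vs 13: take 13 from right. Merged: [2, 4, 8, 13]
Compare 19 vs 14: take 14 from right. Merged: [2, 4, 8, 13, 14]
Compare 19 vs 15: take 15 from right. Merged: [2, 4, 8, 13, 14, 15]
Compare 19 vs 20: take 19 from left. Merged: [2, 4, 8, 13, 14, 15, 19]
Compare 23 vs 20: take 20 from right. Merged: [2, 4, 8, 13, 14, 15, 19, 20]
Append remaining from left: [23, 23, 30]. Merged: [2, 4, 8, 13, 14, 15, 19, 20, 23, 23, 30]

Final merged array: [2, 4, 8, 13, 14, 15, 19, 20, 23, 23, 30]
Total comparisons: 8

The merged array is [2, 4, 8, 13, 14, 15, 19, 20, 23, 23, 30], requiring 8 comparisons. The merge step runs in O(n) time where n is the total number of elements.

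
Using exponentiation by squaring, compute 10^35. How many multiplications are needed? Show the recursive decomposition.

Computing 10^35 by squaring (build up from 10^1; each line after the first costs one multiplication):

10^1 = 10
10^2 = (10^1)^2 = 10^2 = 100
10^4 = (10^2)^2 = 100^2 = 10000
10^8 = (10^4)^2 = 10000^2 = 100000000
10^16 = (10^8)^2 = 100000000^2 = 10000000000000000
10^17 = 10 * 10^16 = 10 * 10000000000000000 = 100000000000000000
10^34 = (10^17)^2 = 100000000000000000^2 = 10000000000000000000000000000000000
10^35 = 10 * 10^34 = 10 * 10000000000000000000000000000000000 = 100000000000000000000000000000000000

Result: 100000000000000000000000000000000000
Multiplications needed: 7 (7 lines after 10^1)

10^35 = 100000000000000000000000000000000000. Using exponentiation by squaring, this requires 7 multiplications. The key idea: if the exponent is even, square the half-power; if odd, multiply by the base once.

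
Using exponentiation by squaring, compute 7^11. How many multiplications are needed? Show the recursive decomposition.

Computing 7^11 by squaring (build up from 7^1; each line after the first costs one multiplication):

7^1 = 7
7^2 = (7^1)^2 = 7^2 = 49
7^4 = (7^2)^2 = 49^2 = 2401
7^5 = 7 * 7^4 = 7 * 2401 = 16807
7^10 = (7^5)^2 = 16807^2 = 282475249
7^11 = 7 * 7^10 = 7 * 282475249 = 1977326743

Result: 1977326743
Multiplications needed: 5 (5 lines after 7^1)

7^11 = 1977326743. Using exponentiation by squaring, this requires 5 multiplications. The key idea: if the exponent is even, square the half-power; if odd, multiply by the base once.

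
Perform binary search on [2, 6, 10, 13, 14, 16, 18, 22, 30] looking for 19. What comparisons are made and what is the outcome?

Binary search for 19 in [2, 6, 10, 13, 14, 16, 18, 22, 30]:

lo=0, hi=8, mid=4, arr[mid]=14 -> 14 < 19, search right half
lo=5, hi=8, mid=6, arr[mid]=18 -> 18 < 19, search right half
lo=7, hi=8, mid=7, arr[mid]=22 -> 22 > 19, search left half
lo=7 > hi=6, target 19 not found

Binary search determines that 19 is not in the array after 3 comparisons. The search space was exhausted without finding the target.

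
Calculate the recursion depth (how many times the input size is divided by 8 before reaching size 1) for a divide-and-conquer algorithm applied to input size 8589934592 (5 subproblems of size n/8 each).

For divide and conquer with division factor 8:

Problem sizes at each level:
Level 0: 8589934592
Level 1: 1073741824
Level 2: 134217728
Level 3: 16777216
Level 4: 2097152
Level 5: 262144
Level 6: 32768
Level 7: 4096
Level 8: 512
Level 9: 64
Level 10: 8
Level 11: 1

The root is level 0 and the size-1 base case is level 11 (the tree spans levels 0 through 11, i.e. 12 levels counting the root), so the depth is the number of divisions: log_8(8589934592) = 11

The recursion tree depth is log_8(8589934592) = 11. At each level, the problem size is divided by 8, so it takes 11 divisions to reduce to a base case of size 1. The algorithm makes 5 recursive calls at each level.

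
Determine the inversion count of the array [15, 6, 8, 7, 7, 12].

Finding inversions in [15, 6, 8, 7, 7, 12]:

(0, 1): arr[0]=15 > arr[1]=6
(0, 2): arr[0]=15 > arr[2]=8
(0, 3): arr[0]=15 > arr[3]=7
(0, 4): arr[0]=15 > arr[4]=7
(0, 5): arr[0]=15 > arr[5]=12
(2, 3): arr[2]=8 > arr[3]=7
(2, 4): arr[2]=8 > arr[4]=7

Total inversions: 7

The array has 7 inversion(s): (0,1), (0,2), (0,3), (0,4), (0,5), (2,3), (2,4). Each pair (i,j) satisfies i < j and arr[i] > arr[j].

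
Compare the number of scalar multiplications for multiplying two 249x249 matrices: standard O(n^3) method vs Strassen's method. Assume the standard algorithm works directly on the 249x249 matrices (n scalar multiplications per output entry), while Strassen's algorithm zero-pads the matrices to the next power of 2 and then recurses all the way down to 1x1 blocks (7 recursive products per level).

Matrix multiplication for 249x249 matrices:

Strassen's algorithm requires power-of-2 dimensions. Pad 249x249 to 256x256 (next power of 2).

Standard algorithm: 249^3 = 15438249 multiplications
Strassen's algorithm: 7^(log2(256)) = 7^8 = 5764801 multiplications
Savings: 15438249 - 5764801 = 9673448 multiplications

Standard: 15438249 multiplications (249^3). Strassen: 5764801 multiplications (7^8, after padding to 256x256). Strassen reduces 8 recursive multiplications to 7 at each level.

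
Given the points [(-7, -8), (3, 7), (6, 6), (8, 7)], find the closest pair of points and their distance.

Computing all pairwise distances among 4 points:

d((-7, -8), (3, 7)) = 18.0278
d((-7, -8), (6, 6)) = 19.105
d((-7, -8), (8, 7)) = 21.2132
d((3, 7), (6, 6)) = 3.1623
d((3, 7), (8, 7)) = 5.0
d((6, 6), (8, 7)) = 2.2361 <-- minimum

Closest pair: (6, 6) and (8, 7) with distance 2.2361

The closest pair is (6, 6) and (8, 7) with Euclidean distance 2.2361. For 4 points, brute-force pairwise comparison is shown above. For large n, the divide-and-conquer algorithm (sort by x, recurse on halves, check the dividing strip) achieves O(n log n).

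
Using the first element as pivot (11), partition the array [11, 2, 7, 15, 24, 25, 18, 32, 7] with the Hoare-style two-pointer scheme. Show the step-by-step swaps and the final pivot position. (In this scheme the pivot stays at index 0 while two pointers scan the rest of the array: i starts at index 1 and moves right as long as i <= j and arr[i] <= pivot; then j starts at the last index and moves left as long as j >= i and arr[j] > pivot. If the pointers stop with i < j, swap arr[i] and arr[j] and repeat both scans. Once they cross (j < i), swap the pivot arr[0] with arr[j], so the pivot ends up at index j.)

Hoare-style two-pointer partition with pivot = 11:

Initial array: [11, 2, 7, 15, 24, 25, 18, 32, 7]

Pointers start at i = 1, j = 8.
i stops at index 3 (arr[3]=15 > 11), j stops at index 8 (arr[8]=7 <= 11): swap arr[3] and arr[8], array becomes [11, 2, 7, 7, 24, 25, 18, 32, 15]
i ends at 4, j ends at 3: the pointers have crossed (j < i), so scanning stops.

Swap pivot arr[0] with arr[3] to place pivot at position 3: [7, 2, 7, 11, 24, 25, 18, 32, 15]
Pivot position: 3

After partitioning with pivot 11, the array becomes [7, 2, 7, 11, 24, 25, 18, 32, 15]. The pivot is placed at index 3. All elements to the left of the pivot are <= 11, and all elements to the right are > 11.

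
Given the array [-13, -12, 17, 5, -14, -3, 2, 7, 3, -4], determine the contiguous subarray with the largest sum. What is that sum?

Using Kadane's algorithm on [-13, -12, 17, 5, -14, -3, 2, 7, 3, -4]:

Scanning through the array:
Position 1 (value -12): max_ending_here = -12, max_so_far = -12
Position 2 (value 17): max_ending_here = 17, max_so_far = 17
Position 3 (value 5): max_ending_here = 22, max_so_far = 22
Position 4 (value -14): max_ending_here = 8, max_so_far = 22
Position 5 (value -3): max_ending_here = 5, max_so_far = 22
Position 6 (value 2): max_ending_here = 7, max_so_far = 22
Position 7 (value 7): max_ending_here = 14, max_so_far = 22
Position 8 (value 3): max_ending_here = 17, max_so_far = 22
Position 9 (value -4): max_ending_here = 13, max_so_far = 22

Maximum subarray: [17, 5]
Maximum sum: 22

The maximum subarray is [17, 5] with sum 22. This subarray runs from index 2 to index 3.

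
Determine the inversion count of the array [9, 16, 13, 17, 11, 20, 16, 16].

Finding inversions in [9, 16, 13, 17, 11, 20, 16, 16]:

(1, 2): arr[1]=16 > arr[2]=13
(1, 4): arr[1]=16 > arr[4]=11
(2, 4): arr[2]=13 > arr[4]=11
(3, 4): arr[3]=17 > arr[4]=11
(3, 6): arr[3]=17 > arr[6]=16
(3, 7): arr[3]=17 > arr[7]=16
(5, 6): arr[5]=20 > arr[6]=16
(5, 7): arr[5]=20 > arr[7]=16

Total inversions: 8

The array has 8 inversion(s): (1,2), (1,4), (2,4), (3,4), (3,6), (3,7), (5,6), (5,7). Each pair (i,j) satisfies i < j and arr[i] > arr[j].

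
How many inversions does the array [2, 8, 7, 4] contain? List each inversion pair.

Finding inversions in [2, 8, 7, 4]:

(1, 2): arr[1]=8 > arr[2]=7
(1, 3): arr[1]=8 > arr[3]=4
(2, 3): arr[2]=7 > arr[3]=4

Total inversions: 3

The array has 3 inversion(s): (1,2), (1,3), (2,3). Each pair (i,j) satisfies i < j and arr[i] > arr[j].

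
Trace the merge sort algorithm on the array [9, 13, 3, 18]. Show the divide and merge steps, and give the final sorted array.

Merge sort trace:

Split: [9, 13, 3, 18] -> [9, 13] and [3, 18]
  Split: [9, 13] -> [9] and [13]
  Merge: [9] + [13] -> [9, 13]
  Split: [3, 18] -> [3] and [18]
  Merge: [3] + [18] -> [3, 18]
Merge: [9, 13] + [3, 18] -> [3, 9, 13, 18]

Final sorted array: [3, 9, 13, 18]

The merge sort proceeds by recursively splitting the array and merging sorted halves.
After all merges, the sorted array is [3, 9, 13, 18].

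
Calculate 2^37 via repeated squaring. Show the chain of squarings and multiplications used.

Computing 2^37 by squaring (build up from 2^1; each line after the first costs one multiplication):

2^1 = 2
2^2 = (2^1)^2 = 2^2 = 4
2^4 = (2^2)^2 = 4^2 = 16
2^8 = (2^4)^2 = 16^2 = 256
2^9 = 2 * 2^8 = 2 * 256 = 512
2^18 = (2^9)^2 = 512^2 = 262144
2^36 = (2^18)^2 = 262144^2 = 68719476736
2^37 = 2 * 2^36 = 2 * 68719476736 = 137438953472

Result: 137438953472
Multiplications needed: 7 (7 lines after 2^1)

2^37 = 137438953472. Using exponentiation by squaring, this requires 7 multiplications. The key idea: if the exponent is even, square the half-power; if odd, multiply by the base once.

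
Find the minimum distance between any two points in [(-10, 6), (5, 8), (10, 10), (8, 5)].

Computing all pairwise distances among 4 points:

d((-10, 6), (5, 8)) = 15.1327
d((-10, 6), (10, 10)) = 20.3961
d((-10, 6), (8, 5)) = 18.0278
d((5, 8), (10, 10)) = 5.3852
d((5, 8), (8, 5)) = 4.2426 <-- minimum
d((10, 10), (8, 5)) = 5.3852

Closest pair: (5, 8) and (8, 5) with distance 4.2426

The closest pair is (5, 8) and (8, 5) with Euclidean distance 4.2426. For 4 points, brute-force pairwise comparison is shown above. For large n, the divide-and-conquer algorithm (sort by x, recurse on halves, check the dividing strip) achieves O(n log n).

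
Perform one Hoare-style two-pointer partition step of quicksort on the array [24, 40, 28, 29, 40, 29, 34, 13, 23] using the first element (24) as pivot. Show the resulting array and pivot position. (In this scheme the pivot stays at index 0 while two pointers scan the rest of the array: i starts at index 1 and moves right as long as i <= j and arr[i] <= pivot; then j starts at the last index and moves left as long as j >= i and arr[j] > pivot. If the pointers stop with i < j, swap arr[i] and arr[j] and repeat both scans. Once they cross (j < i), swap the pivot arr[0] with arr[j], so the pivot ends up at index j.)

Hoare-style two-pointer partition with pivot = 24:

Initial array: [24, 40, 28, 29, 40, 29, 34, 13, 23]

Pointers start at i = 1, j = 8.
i stops at index 1 (arr[1]=40 > 24), j stops at index 8 (arr[8]=23 <= 24): swap arr[1] and arr[8], array becomes [24, 23, 28, 29, 40, 29, 34, 13, 40]
i stops at index 2 (arr[2]=28 > 24), j stops at index 7 (arr[7]=13 <= 24): swap arr[2] and arr[7], array becomes [24, 23, 13, 29, 40, 29, 34, 28, 40]
i ends at 3, j ends at 2: the pointers have crossed (j < i), so scanning stops.

Swap pivot arr[0] with arr[2] to place pivot at position 2: [13, 23, 24, 29, 40, 29, 34, 28, 40]
Pivot position: 2

After partitioning with pivot 24, the array becomes [13, 23, 24, 29, 40, 29, 34, 28, 40]. The pivot is placed at index 2. All elements to the left of the pivot are <= 24, and all elements to the right are > 24.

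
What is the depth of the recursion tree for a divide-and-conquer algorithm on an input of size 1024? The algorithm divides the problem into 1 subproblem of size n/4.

For divide and conquer with division factor 4:

Problem sizes at each level:
Level 0: 1024
Level 1: 256
Level 2: 64
Level 3: 16
Level 4: 4
Level 5: 1

The root is level 0 and the size-1 base case is level 5 (the tree spans levels 0 through 5, i.e. 6 levels counting the root), so the depth is the number of divisions: log_4(1024) = 5

The recursion tree depth is log_4(1024) = 5. At each level, the problem size is divided by 4, so it takes 5 divisions to reduce to a base case of size 1. The algorithm makes 1 recursive call at each level.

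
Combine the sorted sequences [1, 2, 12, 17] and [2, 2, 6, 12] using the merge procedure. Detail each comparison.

Merging process:

Compare 1 vs 2: take 1 from left. Merged: [1]
Compare 2 vs 2: take 2 from left. Merged: [1, 2]
Compare 12 vs 2: take 2 from right. Merged: [1, 2, 2]
Compare 12 vs 2: take 2 from right. Merged: [1, 2, 2, 2]
Compare 12 vs 6: take 6 from right. Merged: [1, 2, 2, 2, 6]
Compare 12 vs 12: take 12 from left. Merged: [1, 2, 2, 2, 6, 12]
Compare 17 vs 12: take 12 from right. Merged: [1, 2, 2, 2, 6, 12, 12]
Append remaining from left: [17]. Merged: [1, 2, 2, 2, 6, 12, 12, 17]

Final merged array: [1, 2, 2, 2, 6, 12, 12, 17]
Total comparisons: 7

The merged array is [1, 2, 2, 2, 6, 12, 12, 17], requiring 7 comparisons. The merge step runs in O(n) time where n is the total number of elements.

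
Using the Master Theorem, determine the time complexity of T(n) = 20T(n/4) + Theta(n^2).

Master Theorem for T(n) = 20T(n/4) + O(n^2):

a = 20, b = 4, c = 2
log_b(a) = log_4(20) = 2.1610

Case 1: c = 2 < log_4(20) = 2.1610
T(n) = O(n^(log_4 20))

For T(n) = 20T(n/4) + O(n^2): log_4(20) = 2.1610. This is Case 1 of the Master Theorem (c < log_b(a), work dominated by leaves), giving O(n^(log_4 20)).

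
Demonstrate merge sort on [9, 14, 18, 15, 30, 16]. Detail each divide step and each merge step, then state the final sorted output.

Merge sort trace:

Split: [9, 14, 18, 15, 30, 16] -> [9, 14, 18] and [15, 30, 16]
  Split: [9, 14, 18] -> [9] and [14, 18]
    Split: [14, 18] -> [14] and [18]
    Merge: [14] + [18] -> [14, 18]
  Merge: [9] + [14, 18] -> [9, 14, 18]
  Split: [15, 30, 16] -> [15] and [30, 16]
    Split: [30, 16] -> [30] and [16]
    Merge: [30] + [16] -> [16, 30]
  Merge: [15] + [16, 30] -> [15, 16, 30]
Merge: [9, 14, 18] + [15, 16, 30] -> [9, 14, 15, 16, 18, 30]

Final sorted array: [9, 14, 15, 16, 18, 30]

The merge sort proceeds by recursively splitting the array and merging sorted halves.
After all merges, the sorted array is [9, 14, 15, 16, 18, 30].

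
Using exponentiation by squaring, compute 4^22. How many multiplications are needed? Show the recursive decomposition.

Computing 4^22 by squaring (build up from 4^1; each line after the first costs one multiplication):

4^1 = 4
4^2 = (4^1)^2 = 4^2 = 16
4^4 = (4^2)^2 = 16^2 = 256
4^5 = 4 * 4^4 = 4 * 256 = 1024
4^10 = (4^5)^2 = 1024^2 = 1048576
4^11 = 4 * 4^10 = 4 * 1048576 = 4194304
4^22 = (4^11)^2 = 4194304^2 = 17592186044416

Result: 17592186044416
Multiplications needed: 6 (6 lines after 4^1)

4^22 = 17592186044416. Using exponentiation by squaring, this requires 6 multiplications. The key idea: if the exponent is even, square the half-power; if odd, multiply by the base once.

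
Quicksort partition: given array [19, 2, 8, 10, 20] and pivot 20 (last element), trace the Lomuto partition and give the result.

Lomuto partition with pivot = 20:

Initial array: [19, 2, 8, 10, 20]

arr[0]=19 <= 20: swap with position 0, array becomes [19, 2, 8, 10, 20]
arr[1]=2 <= 20: swap with position 1, array becomes [19, 2, 8, 10, 20]
arr[2]=8 <= 20: swap with position 2, array becomes [19, 2, 8, 10, 20]
arr[3]=10 <= 20: swap with position 3, array becomes [19, 2, 8, 10, 20]

Place pivot at position 4: [19, 2, 8, 10, 20]
Pivot position: 4

After partitioning with pivot 20, the array becomes [19, 2, 8, 10, 20]. The pivot is placed at index 4. All elements to the left of the pivot are <= 20, and all elements to the right are > 20.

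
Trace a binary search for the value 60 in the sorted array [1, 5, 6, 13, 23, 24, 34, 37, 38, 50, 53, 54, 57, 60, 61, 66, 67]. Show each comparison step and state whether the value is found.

Binary search for 60 in [1, 5, 6, 13, 23, 24, 34, 37, 38, 50, 53, 54, 57, 60, 61, 66, 67]:

lo=0, hi=16, mid=8, arr[mid]=38 -> 38 < 60, search right half
lo=9, hi=16, mid=12, arr[mid]=57 -> 57 < 60, search right half
lo=13, hi=16, mid=14, arr[mid]=61 -> 61 > 60, search left half
lo=13, hi=13, mid=13, arr[mid]=60 -> Found target at index 13!

Binary search finds 60 at index 13 after 4 comparisons. The search repeatedly halves the search space by comparing with the middle element.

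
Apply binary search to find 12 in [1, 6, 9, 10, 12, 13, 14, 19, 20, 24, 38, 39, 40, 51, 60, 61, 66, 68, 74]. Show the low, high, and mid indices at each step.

Binary search for 12 in [1, 6, 9, 10, 12, 13, 14, 19, 20, 24, 38, 39, 40, 51, 60, 61, 66, 68, 74]:

lo=0, hi=18, mid=9, arr[mid]=24 -> 24 > 12, search left half
lo=0, hi=8, mid=4, arr[mid]=12 -> Found target at index 4!

Binary search finds 12 at index 4 after 2 comparisons. The search repeatedly halves the search space by comparing with the middle element.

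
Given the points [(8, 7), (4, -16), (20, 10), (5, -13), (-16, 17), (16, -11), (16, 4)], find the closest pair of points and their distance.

Computing all pairwise distances among 7 points:

d((8, 7), (4, -16)) = 23.3452
d((8, 7), (20, 10)) = 12.3693
d((8, 7), (5, -13)) = 20.2237
d((8, 7), (-16, 17)) = 26.0
d((8, 7), (16, -11)) = 19.6977
d((8, 7), (16, 4)) = 8.544
d((4, -16), (20, 10)) = 30.5287
d((4, -16), (5, -13)) = 3.1623 <-- minimum
d((4, -16), (-16, 17)) = 38.5876
d((4, -16), (16, -11)) = 13.0
d((4, -16), (16, 4)) = 23.3238
d((20, 10), (5, -13)) = 27.4591
d((20, 10), (-16, 17)) = 36.6742
d((20, 10), (16, -11)) = 21.3776
d((20, 10), (16, 4)) = 7.2111
d((5, -13), (-16, 17)) = 36.6197
d((5, -13), (16, -11)) = 11.1803
d((5, -13), (16, 4)) = 20.2485
d((-16, 17), (16, -11)) = 42.5206
d((-16, 17), (16, 4)) = 34.5398
d((16, -11), (16, 4)) = 15.0

Closest pair: (4, -16) and (5, -13) with distance 3.1623

The closest pair is (4, -16) and (5, -13) with Euclidean distance 3.1623. For 7 points, brute-force pairwise comparison is shown above. For large n, the divide-and-conquer algorithm (sort by x, recurse on halves, check the dividing strip) achieves O(n log n).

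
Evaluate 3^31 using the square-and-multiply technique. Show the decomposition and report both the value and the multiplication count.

Computing 3^31 by squaring (build up from 3^1; each line after the first costs one multiplication):

3^1 = 3
3^2 = (3^1)^2 = 3^2 = 9
3^3 = 3 * 3^2 = 3 * 9 = 27
3^6 = (3^3)^2 = 27^2 = 729
3^7 = 3 * 3^6 = 3 * 729 = 2187
3^14 = (3^7)^2 = 2187^2 = 4782969
3^15 = 3 * 3^14 = 3 * 4782969 = 14348907
3^30 = (3^15)^2 = 14348907^2 = 205891132094649
3^31 = 3 * 3^30 = 3 * 205891132094649 = 617673396283947

Result: 617673396283947
Multiplications needed: 8 (8 lines after 3^1)

3^31 = 617673396283947. Using exponentiation by squaring, this requires 8 multiplications. The key idea: if the exponent is even, square the half-power; if odd, multiply by the base once.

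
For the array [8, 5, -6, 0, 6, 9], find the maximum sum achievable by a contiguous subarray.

Using Kadane's algorithm on [8, 5, -6, 0, 6, 9]:

Scanning through the array:
Position 1 (value 5): max_ending_here = 13, max_so_far = 13
Position 2 (value -6): max_ending_here = 7, max_so_far = 13
Position 3 (value 0): max_ending_here = 7, max_so_far = 13
Position 4 (value 6): max_ending_here = 13, max_so_far = 13
Position 5 (value 9): max_ending_here = 22, max_so_far = 22

Maximum subarray: [8, 5, -6, 0, 6, 9]
Maximum sum: 22

The maximum subarray is [8, 5, -6, 0, 6, 9] with sum 22. This subarray runs from index 0 to index 5.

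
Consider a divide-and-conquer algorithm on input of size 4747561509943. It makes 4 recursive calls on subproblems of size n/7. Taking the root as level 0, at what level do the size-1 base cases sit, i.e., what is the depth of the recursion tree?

For divide and conquer with division factor 7:

Problem sizes at each level:
Level 0: 4747561509943
Level 1: 678223072849
Level 2: 96889010407
Level 3: 13841287201
Level 4: 1977326743
Level 5: 282475249
Level 6: 40353607
Level 7: 5764801
Level 8: 823543
Level 9: 117649
Level 10: 16807
Level 11: 2401
Level 12: 343
Level 13: 49
Level 14: 7
Level 15: 1

The root is level 0 and the size-1 base case is level 15 (the tree spans levels 0 through 15, i.e. 16 levels counting the root), so the depth is the number of divisions: log_7(4747561509943) = 15

The recursion tree depth is log_7(4747561509943) = 15. At each level, the problem size is divided by 7, so it takes 15 divisions to reduce to a base case of size 1. The algorithm makes 4 recursive calls at each level.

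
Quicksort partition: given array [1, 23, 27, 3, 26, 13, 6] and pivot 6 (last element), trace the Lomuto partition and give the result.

Lomuto partition with pivot = 6:

Initial array: [1, 23, 27, 3, 26, 13, 6]

arr[0]=1 <= 6: swap with position 0, array becomes [1, 23, 27, 3, 26, 13, 6]
arr[1]=23 > 6: no swap
arr[2]=27 > 6: no swap
arr[3]=3 <= 6: swap with position 1, array becomes [1, 3, 27, 23, 26, 13, 6]
arr[4]=26 > 6: no swap
arr[5]=13 > 6: no swap

Place pivot at position 2: [1, 3, 6, 23, 26, 13, 27]
Pivot position: 2

After partitioning with pivot 6, the array becomes [1, 3, 6, 23, 26, 13, 27]. The pivot is placed at index 2. All elements to the left of the pivot are <= 6, and all elements to the right are > 6.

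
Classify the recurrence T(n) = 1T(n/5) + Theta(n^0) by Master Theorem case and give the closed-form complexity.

Master Theorem for T(n) = 1T(n/5) + O(n^0):

a = 1, b = 5, c = 0
log_b(a) = log_5(1) = 0.0000

Case 2: c = 0 = log_5(1) = 0.0000
T(n) = O(n^0 log n) = O(log n)

For T(n) = 1T(n/5) + O(n^0): log_5(1) = 0.0000. This is Case 2 of the Master Theorem (c = log_b(a), equal work at all levels), giving O(log n).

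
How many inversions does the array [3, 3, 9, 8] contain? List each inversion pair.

Finding inversions in [3, 3, 9, 8]:

(2, 3): arr[2]=9 > arr[3]=8

Total inversions: 1

The array has 1 inversion(s): (2,3). Each pair (i,j) satisfies i < j and arr[i] > arr[j].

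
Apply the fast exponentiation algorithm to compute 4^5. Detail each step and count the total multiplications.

Computing 4^5 by squaring (build up from 4^1; each line after the first costs one multiplication):

4^1 = 4
4^2 = (4^1)^2 = 4^2 = 16
4^4 = (4^2)^2 = 16^2 = 256
4^5 = 4 * 4^4 = 4 * 256 = 1024

Result: 1024
Multiplications needed: 3 (3 lines after 4^1)

4^5 = 1024. Using exponentiation by squaring, this requires 3 multiplications. The key idea: if the exponent is even, square the half-power; if odd, multiply by the base once.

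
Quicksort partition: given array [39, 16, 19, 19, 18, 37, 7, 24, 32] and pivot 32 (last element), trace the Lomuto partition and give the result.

Lomuto partition with pivot = 32:

Initial array: [39, 16, 19, 19, 18, 37, 7, 24, 32]

arr[0]=39 > 32: no swap
arr[1]=16 <= 32: swap with position 0, array becomes [16, 39, 19, 19, 18, 37, 7, 24, 32]
arr[2]=19 <= 32: swap with position 1, array becomes [16, 19, 39, 19, 18, 37, 7, 24, 32]
arr[3]=19 <= 32: swap with position 2, array becomes [16, 19, 19, 39, 18, 37, 7, 24, 32]
arr[4]=18 <= 32: swap with position 3, array becomes [16, 19, 19, 18, 39, 37, 7, 24, 32]
arr[5]=37 > 32: no swap
arr[6]=7 <= 32: swap with position 4, array becomes [16, 19, 19, 18, 7, 37, 39, 24, 32]
arr[7]=24 <= 32: swap with position 5, array becomes [16, 19, 19, 18, 7, 24, 39, 37, 32]

Place pivot at position 6: [16, 19, 19, 18, 7, 24, 32, 37, 39]
Pivot position: 6

After partitioning with pivot 32, the array becomes [16, 19, 19, 18, 7, 24, 32, 37, 39]. The pivot is placed at index 6. All elements to the left of the pivot are <= 32, and all elements to the right are > 32.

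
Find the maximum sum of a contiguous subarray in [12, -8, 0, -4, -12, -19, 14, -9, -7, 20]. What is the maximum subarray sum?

Using Kadane's algorithm on [12, -8, 0, -4, -12, -19, 14, -9, -7, 20]:

Scanning through the array:
Position 1 (value -8): max_ending_here = 4, max_so_far = 12
Position 2 (value 0): max_ending_here = 4, max_so_far = 12
Position 3 (value -4): max_ending_here = 0, max_so_far = 12
Position 4 (value -12): max_ending_here = -12, max_so_far = 12
Position 5 (value -19): max_ending_here = -19, max_so_far = 12
Position 6 (value 14): max_ending_here = 14, max_so_far = 14
Position 7 (value -9): max_ending_here = 5, max_so_far = 14
Position 8 (value -7): max_ending_here = -2, max_so_far = 14
Position 9 (value 20): max_ending_here = 20, max_so_far = 20

Maximum subarray: [20]
Maximum sum: 20

The maximum subarray is [20] with sum 20. This subarray runs from index 9 to index 9.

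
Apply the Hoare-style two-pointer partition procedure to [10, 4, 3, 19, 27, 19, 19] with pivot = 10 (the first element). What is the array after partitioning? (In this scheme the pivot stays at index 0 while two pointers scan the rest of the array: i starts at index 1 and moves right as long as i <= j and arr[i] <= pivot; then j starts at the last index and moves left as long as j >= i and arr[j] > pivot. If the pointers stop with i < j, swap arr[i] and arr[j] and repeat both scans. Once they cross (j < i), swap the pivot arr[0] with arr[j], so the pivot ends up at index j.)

Hoare-style two-pointer partition with pivot = 10:

Initial array: [10, 4, 3, 19, 27, 19, 19]

Pointers start at i = 1, j = 6.
i ends at 3, j ends at 2: the pointers have crossed (j < i), so scanning stops.

Swap pivot arr[0] with arr[2] to place pivot at position 2: [3, 4, 10, 19, 27, 19, 19]
Pivot position: 2

After partitioning with pivot 10, the array becomes [3, 4, 10, 19, 27, 19, 19]. The pivot is placed at index 2. All elements to the left of the pivot are <= 10, and all elements to the right are > 10.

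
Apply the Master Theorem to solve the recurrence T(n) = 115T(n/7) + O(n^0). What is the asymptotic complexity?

Master Theorem for T(n) = 115T(n/7) + O(n^0):

a = 115, b = 7, c = 0
log_b(a) = log_7(115) = 2.4384

Case 1: c = 0 < log_7(115) = 2.4384
T(n) = O(n^(log_7 115))

For T(n) = 115T(n/7) + O(n^0): log_7(115) = 2.4384. This is Case 1 of the Master Theorem (c < log_b(a), work dominated by leaves), giving O(n^(log_7 115)).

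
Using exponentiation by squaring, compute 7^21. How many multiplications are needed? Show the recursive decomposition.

Computing 7^21 by squaring (build up from 7^1; each line after the first costs one multiplication):

7^1 = 7
7^2 = (7^1)^2 = 7^2 = 49
7^4 = (7^2)^2 = 49^2 = 2401
7^5 = 7 * 7^4 = 7 * 2401 = 16807
7^10 = (7^5)^2 = 16807^2 = 282475249
7^20 = (7^10)^2 = 282475249^2 = 79792266297612001
7^21 = 7 * 7^20 = 7 * 79792266297612001 = 558545864083284007

Result: 558545864083284007
Multiplications needed: 6 (6 lines after 7^1)

7^21 = 558545864083284007. Using exponentiation by squaring, this requires 6 multiplications. The key idea: if the exponent is even, square the half-power; if odd, multiply by the base once.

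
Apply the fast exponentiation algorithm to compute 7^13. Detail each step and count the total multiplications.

Computing 7^13 by squaring (build up from 7^1; each line after the first costs one multiplication):

7^1 = 7
7^2 = (7^1)^2 = 7^2 = 49
7^3 = 7 * 7^2 = 7 * 49 = 343
7^6 = (7^3)^2 = 343^2 = 117649
7^12 = (7^6)^2 = 117649^2 = 13841287201
7^13 = 7 * 7^12 = 7 * 13841287201 = 96889010407

Result: 96889010407
Multiplications needed: 5 (5 lines after 7^1)

7^13 = 96889010407. Using exponentiation by squaring, this requires 5 multiplications. The key idea: if the exponent is even, square the half-power; if odd, multiply by the base once.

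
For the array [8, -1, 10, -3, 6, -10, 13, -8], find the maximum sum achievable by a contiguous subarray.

Using Kadane's algorithm on [8, -1, 10, -3, 6, -10, 13, -8]:

Scanning through the array:
Position 1 (value -1): max_ending_here = 7, max_so_far = 8
Position 2 (value 10): max_ending_here = 17, max_so_far = 17
Position 3 (value -3): max_ending_here = 14, max_so_far = 17
Position 4 (value 6): max_ending_here = 20, max_so_far = 20
Position 5 (value -10): max_ending_here = 10, max_so_far = 20
Position 6 (value 13): max_ending_here = 23, max_so_far = 23
Position 7 (value -8): max_ending_here = 15, max_so_far = 23

Maximum subarray: [8, -1, 10, -3, 6, -10, 13]
Maximum sum: 23

The maximum subarray is [8, -1, 10, -3, 6, -10, 13] with sum 23. This subarray runs from index 0 to index 6.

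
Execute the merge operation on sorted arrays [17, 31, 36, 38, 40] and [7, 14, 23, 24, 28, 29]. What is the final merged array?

Merging process:

Compare 17 vs 7: take 7 from right. Merged: [7]
Compare 17 vs 14: take 14 from right. Merged: [7, 14]
Compare 17 vs 23: take 17 from left. Merged: [7, 14, 17]
Compare 31 vs 23: take 23 from right. Merged: [7, 14, 17, 23]
Compare 31 vs 24: take 24 from right. Merged: [7, 14, 17, 23, 24]
Compare 31 vs 28: take 28 from right. Merged: [7, 14, 17, 23, 24, 28]
Compare 31 vs 29: take 29 from right. Merged: [7, 14, 17, 23, 24, 28, 29]
Append remaining from left: [31, 36, 38, 40]. Merged: [7, 14, 17, 23, 24, 28, 29, 31, 36, 38, 40]

Final merged array: [7, 14, 17, 23, 24, 28, 29, 31, 36, 38, 40]
Total comparisons: 7

The merged array is [7, 14, 17, 23, 24, 28, 29, 31, 36, 38, 40], requiring 7 comparisons. The merge step runs in O(n) time where n is the total number of elements.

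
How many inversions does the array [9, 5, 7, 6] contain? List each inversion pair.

Finding inversions in [9, 5, 7, 6]:

(0, 1): arr[0]=9 > arr[1]=5
(0, 2): arr[0]=9 > arr[2]=7
(0, 3): arr[0]=9 > arr[3]=6
(2, 3): arr[2]=7 > arr[3]=6

Total inversions: 4

The array has 4 inversion(s): (0,1), (0,2), (0,3), (2,3). Each pair (i,j) satisfies i < j and arr[i] > arr[j].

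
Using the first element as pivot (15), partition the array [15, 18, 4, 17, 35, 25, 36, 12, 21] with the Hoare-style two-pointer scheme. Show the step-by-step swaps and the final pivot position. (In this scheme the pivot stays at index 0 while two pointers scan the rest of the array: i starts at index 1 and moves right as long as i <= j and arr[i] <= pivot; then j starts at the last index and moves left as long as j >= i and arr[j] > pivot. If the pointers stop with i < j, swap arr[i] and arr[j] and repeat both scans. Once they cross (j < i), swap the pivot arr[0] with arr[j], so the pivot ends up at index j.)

Hoare-style two-pointer partition with pivot = 15:

Initial array: [15, 18, 4, 17, 35, 25, 36, 12, 21]

Pointers start at i = 1, j = 8.
i stops at index 1 (arr[1]=18 > 15), j stops at index 7 (arr[7]=12 <= 15): swap arr[1] and arr[7], array becomes [15, 12, 4, 17, 35, 25, 36, 18, 21]
i ends at 3, j ends at 2: the pointers have crossed (j < i), so scanning stops.

Swap pivot arr[0] with arr[2] to place pivot at position 2: [4, 12, 15, 17, 35, 25, 36, 18, 21]
Pivot position: 2

After partitioning with pivot 15, the array becomes [4, 12, 15, 17, 35, 25, 36, 18, 21]. The pivot is placed at index 2. All elements to the left of the pivot are <= 15, and all elements to the right are > 15.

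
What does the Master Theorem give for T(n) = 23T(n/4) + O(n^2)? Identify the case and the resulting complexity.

Master Theorem for T(n) = 23T(n/4) + O(n^2):

a = 23, b = 4, c = 2
log_b(a) = log_4(23) = 2.2618

Case 1: c = 2 < log_4(23) = 2.2618
T(n) = O(n^(log_4 23))

For T(n) = 23T(n/4) + O(n^2): log_4(23) = 2.2618. This is Case 1 of the Master Theorem (c < log_b(a), work dominated by leaves), giving O(n^(log_4 23)).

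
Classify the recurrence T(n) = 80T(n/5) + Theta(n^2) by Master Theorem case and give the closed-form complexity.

Master Theorem for T(n) = 80T(n/5) + O(n^2):

a = 80, b = 5, c = 2
log_b(a) = log_5(80) = 2.7227

Case 1: c = 2 < log_5(80) = 2.7227
T(n) = O(n^(log_5 80))

For T(n) = 80T(n/5) + O(n^2): log_5(80) = 2.7227. This is Case 1 of the Master Theorem (c < log_b(a), work dominated by leaves), giving O(n^(log_5 80)).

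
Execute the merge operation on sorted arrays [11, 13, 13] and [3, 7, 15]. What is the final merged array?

Merging process:

Compare 11 vs 3: take 3 from right. Merged: [3]
Compare 11 vs 7: take 7 from right. Merged: [3, 7]
Compare 11 vs 15: take 11 from left. Merged: [3, 7, 11]
Compare 13 vs 15: take 13 from left. Merged: [3, 7, 11, 13]
Compare 13 vs 15: take 13 from left. Merged: [3, 7, 11, 13, 13]
Append remaining from right: [15]. Merged: [3, 7, 11, 13, 13, 15]

Final merged array: [3, 7, 11, 13, 13, 15]
Total comparisons: 5

The merged array is [3, 7, 11, 13, 13, 15], requiring 5 comparisons. The merge step runs in O(n) time where n is the total number of elements.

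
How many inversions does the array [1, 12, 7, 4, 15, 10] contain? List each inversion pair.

Finding inversions in [1, 12, 7, 4, 15, 10]:

(1, 2): arr[1]=12 > arr[2]=7
(1, 3): arr[1]=12 > arr[3]=4
(1, 5): arr[1]=12 > arr[5]=10
(2, 3): arr[2]=7 > arr[3]=4
(4, 5): arr[4]=15 > arr[5]=10

Total inversions: 5

The array has 5 inversion(s): (1,2), (1,3), (1,5), (2,3), (4,5). Each pair (i,j) satisfies i < j and arr[i] > arr[j].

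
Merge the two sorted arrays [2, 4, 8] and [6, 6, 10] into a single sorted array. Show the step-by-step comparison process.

Merging process:

Compare 2 vs 6: take 2 from left. Merged: [2]
Compare 4 vs 6: take 4 from left. Merged: [2, 4]
Compare 8 vs 6: take 6 from right. Merged: [2, 4, 6]
Compare 8 vs 6: take 6 from right. Merged: [2, 4, 6, 6]
Compare 8 vs 10: take 8 from left. Merged: [2, 4, 6, 6, 8]
Append remaining from right: [10]. Merged: [2, 4, 6, 6, 8, 10]

Final merged array: [2, 4, 6, 6, 8, 10]
Total comparisons: 5

The merged array is [2, 4, 6, 6, 8, 10], requiring 5 comparisons. The merge step runs in O(n) time where n is the total number of elements.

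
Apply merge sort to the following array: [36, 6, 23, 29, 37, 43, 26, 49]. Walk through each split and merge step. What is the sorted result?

Merge sort trace:

Split: [36, 6, 23, 29, 37, 43, 26, 49] -> [36, 6, 23, 29] and [37, 43, 26, 49]
  Split: [36, 6, 23, 29] -> [36, 6] and [23, 29]
    Split: [36, 6] -> [36] and [6]
    Merge: [36] + [6] -> [6, 36]
    Split: [23, 29] -> [23] and [29]
    Merge: [23] + [29] -> [23, 29]
  Merge: [6, 36] + [23, 29] -> [6, 23, 29, 36]
  Split: [37, 43, 26, 49] -> [37, 43] and [26, 49]
    Split: [37, 43] -> [37] and [43]
    Merge: [37] + [43] -> [37, 43]
    Split: [26, 49] -> [26] and [49]
    Merge: [26] + [49] -> [26, 49]
  Merge: [37, 43] + [26, 49] -> [26, 37, 43, 49]
Merge: [6, 23, 29, 36] + [26, 37, 43, 49] -> [6, 23, 26, 29, 36, 37, 43, 49]

Final sorted array: [6, 23, 26, 29, 36, 37, 43, 49]

The merge sort proceeds by recursively splitting the array and merging sorted halves.
After all merges, the sorted array is [6, 23, 26, 29, 36, 37, 43, 49].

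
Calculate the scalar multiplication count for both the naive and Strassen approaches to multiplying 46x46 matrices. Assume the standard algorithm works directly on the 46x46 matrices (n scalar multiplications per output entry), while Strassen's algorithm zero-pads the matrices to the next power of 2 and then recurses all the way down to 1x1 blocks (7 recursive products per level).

Matrix multiplication for 46x46 matrices:

Strassen's algorithm requires power-of-2 dimensions. Pad 46x46 to 64x64 (next power of 2).

Standard algorithm: 46^3 = 97336 multiplications
Strassen's algorithm: 7^(log2(64)) = 7^6 = 117649 multiplications
Difference: 97336 - 117649 = -20313 (Strassen uses MORE here due to padding overhead — for small or just-over-power-of-2 n, padding can outweigh the per-level savings)

Standard: 97336 multiplications (46^3). Strassen: 117649 multiplications (7^6, after padding to 64x64). Strassen reduces 8 recursive multiplications to 7 at each level.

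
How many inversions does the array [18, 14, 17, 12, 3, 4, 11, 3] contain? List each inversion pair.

Finding inversions in [18, 14, 17, 12, 3, 4, 11, 3]:

(0, 1): arr[0]=18 > arr[1]=14
(0, 2): arr[0]=18 > arr[2]=17
(0, 3): arr[0]=18 > arr[3]=12
(0, 4): arr[0]=18 > arr[4]=3
(0, 5): arr[0]=18 > arr[5]=4
(0, 6): arr[0]=18 > arr[6]=11
(0, 7): arr[0]=18 > arr[7]=3
(1, 3): arr[1]=14 > arr[3]=12
(1, 4): arr[1]=14 > arr[4]=3
(1, 5): arr[1]=14 > arr[5]=4
(1, 6): arr[1]=14 > arr[6]=11
(1, 7): arr[1]=14 > arr[7]=3
(2, 3): arr[2]=17 > arr[3]=12
(2, 4): arr[2]=17 > arr[4]=3
(2, 5): arr[2]=17 > arr[5]=4
(2, 6): arr[2]=17 > arr[6]=11
(2, 7): arr[2]=17 > arr[7]=3
(3, 4): arr[3]=12 > arr[4]=3
(3, 5): arr[3]=12 > arr[5]=4
(3, 6): arr[3]=12 > arr[6]=11
(3, 7): arr[3]=12 > arr[7]=3
(5, 7): arr[5]=4 > arr[7]=3
(6, 7): arr[6]=11 > arr[7]=3

Total inversions: 23

The array has 23 inversion(s): (0,1), (0,2), (0,3), (0,4), (0,5), (0,6), (0,7), (1,3), (1,4), (1,5), (1,6), (1,7), (2,3), (2,4), (2,5), (2,6), (2,7), (3,4), (3,5), (3,6), (3,7), (5,7), (6,7). Each pair (i,j) satisfies i < j and arr[i] > arr[j].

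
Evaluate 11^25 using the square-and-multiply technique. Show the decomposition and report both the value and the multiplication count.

Computing 11^25 by squaring (build up from 11^1; each line after the first costs one multiplication):

11^1 = 11
11^2 = (11^1)^2 = 11^2 = 121
11^3 = 11 * 11^2 = 11 * 121 = 1331
11^6 = (11^3)^2 = 1331^2 = 1771561
11^12 = (11^6)^2 = 1771561^2 = 3138428376721
11^24 = (11^12)^2 = 3138428376721^2 = 9849732675807611094711841
11^25 = 11 * 11^24 = 11 * 9849732675807611094711841 = 108347059433883722041830251

Result: 108347059433883722041830251
Multiplications needed: 6 (6 lines after 11^1)

11^25 = 108347059433883722041830251. Using exponentiation by squaring, this requires 6 multiplications. The key idea: if the exponent is even, square the half-power; if odd, multiply by the base once.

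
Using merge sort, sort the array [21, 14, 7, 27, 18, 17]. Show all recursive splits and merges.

Merge sort trace:

Split: [21, 14, 7, 27, 18, 17] -> [21, 14, 7] and [27, 18, 17]
  Split: [21, 14, 7] -> [21] and [14, 7]
    Split: [14, 7] -> [14] and [7]
    Merge: [14] + [7] -> [7, 14]
  Merge: [21] + [7, 14] -> [7, 14, 21]
  Split: [27, 18, 17] -> [27] and [18, 17]
    Split: [18, 17] -> [18] and [17]
    Merge: [18] + [17] -> [17, 18]
  Merge: [27] + [17, 18] -> [17, 18, 27]
Merge: [7, 14, 21] + [17, 18, 27] -> [7, 14, 17, 18, 21, 27]

Final sorted array: [7, 14, 17, 18, 21, 27]

The merge sort proceeds by recursively splitting the array and merging sorted halves.
After all merges, the sorted array is [7, 14, 17, 18, 21, 27].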